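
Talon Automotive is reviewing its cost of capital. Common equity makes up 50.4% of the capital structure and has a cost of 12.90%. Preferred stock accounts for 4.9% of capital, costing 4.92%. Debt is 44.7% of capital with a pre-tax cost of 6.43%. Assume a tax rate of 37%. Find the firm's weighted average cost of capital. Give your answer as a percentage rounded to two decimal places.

After-tax cost of debt = 6.43% × (1 − 37%) = 4.0509%.
WACC = 0.504 × 12.9000% + 0.049 × 4.9200% + 0.447 × 4.0509% = 8.5534%.

8.55%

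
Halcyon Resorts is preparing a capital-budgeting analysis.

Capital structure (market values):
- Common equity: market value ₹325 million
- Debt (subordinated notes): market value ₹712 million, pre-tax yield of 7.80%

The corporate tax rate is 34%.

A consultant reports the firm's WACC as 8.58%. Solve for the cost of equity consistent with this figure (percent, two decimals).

16.10%

Total capital V = 325 + 712 = 1037.
Equity weight = 325/1037 = 0.3134.
Subordinated notes weight = 712/1037 = 0.6866.
Debt contribution = 0.6866 × 7.8% × (1 − 34%) = 3.5346%.
Required equity contribution = 8.58% − 3.5346% = 5.0454%.
Re = 5.0454% / 0.3134 = 16.0987%.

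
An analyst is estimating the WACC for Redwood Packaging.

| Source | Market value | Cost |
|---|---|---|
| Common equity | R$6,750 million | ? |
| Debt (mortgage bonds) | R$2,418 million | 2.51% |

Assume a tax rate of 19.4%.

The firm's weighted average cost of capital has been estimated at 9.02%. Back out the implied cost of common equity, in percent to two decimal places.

11.53%

Total capital V = 6750 + 2418 = 9168.
Equity weight = 6750/9168 = 0.7363.
Mortgage bonds weight = 2418/9168 = 0.2637.
Debt contribution = 0.2637 × 2.51% × (1 − 19.4%) = 0.5336%.
Required equity contribution = 9.02% − 0.5336% = 8.4864%.
Re = 8.4864% / 0.7363 = 11.5265%.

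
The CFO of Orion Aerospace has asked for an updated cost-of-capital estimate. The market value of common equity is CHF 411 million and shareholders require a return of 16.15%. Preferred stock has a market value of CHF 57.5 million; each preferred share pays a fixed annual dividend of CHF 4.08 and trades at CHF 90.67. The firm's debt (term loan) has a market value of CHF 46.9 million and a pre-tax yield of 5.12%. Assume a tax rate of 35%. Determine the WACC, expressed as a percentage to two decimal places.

Cost of preferred: Rp = 4.08 / 90.67 = 4.4998%.
Total capital V = 411 + 57.5 + 46.9 = 515.4.
Equity: weight = 411/515.4 = 0.7974; cost = 16.15%.
Preferred: weight = 57.5/515.4 = 0.1116; cost = 4.4998%.
Term loan: weight = 46.9/515.4 = 0.0910; after-tax cost = 5.12% × (1 − 35%) = 3.3280%.
WACC = 0.7974 × 16.1500% + 0.1116 × 4.4998% + 0.0910 × 3.3280% = 13.6835%.

13.68%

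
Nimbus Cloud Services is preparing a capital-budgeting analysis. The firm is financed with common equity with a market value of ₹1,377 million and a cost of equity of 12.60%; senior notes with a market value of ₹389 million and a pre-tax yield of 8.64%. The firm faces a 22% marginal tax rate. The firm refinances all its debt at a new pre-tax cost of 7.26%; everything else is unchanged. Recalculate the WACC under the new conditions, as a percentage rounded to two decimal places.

11.07%

After the change:
Total capital V = 1377 + 389 = 1766.
Equity: weight = 1377/1766 = 0.7797; cost = 12.6%.
Senior notes: weight = 389/1766 = 0.2203; after-tax cost = 7.26% × (1 − 22%) = 5.6628%.
WACC = 0.7797 × 12.6000% + 0.2203 × 5.6628% = 11.0719%.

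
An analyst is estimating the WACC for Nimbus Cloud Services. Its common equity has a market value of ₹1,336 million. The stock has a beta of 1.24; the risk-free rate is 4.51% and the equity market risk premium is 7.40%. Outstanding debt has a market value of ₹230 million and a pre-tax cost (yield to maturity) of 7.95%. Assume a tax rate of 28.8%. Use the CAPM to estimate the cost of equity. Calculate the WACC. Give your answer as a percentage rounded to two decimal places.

12.51%

Cost of equity via CAPM: Re = 4.51% + 1.24 × 7.4% = 13.6860%.
Total capital V = 1336 + 230 = 1566.
Equity: weight = 1336/1566 = 0.8531; cost = 13.686%.
Debt: weight = 230/1566 = 0.1469; after-tax cost = 7.95% × (1 − 28.8%) = 5.6604%.
WACC = 0.8531 × 13.6860% + 0.1469 × 5.6604% = 12.5073%.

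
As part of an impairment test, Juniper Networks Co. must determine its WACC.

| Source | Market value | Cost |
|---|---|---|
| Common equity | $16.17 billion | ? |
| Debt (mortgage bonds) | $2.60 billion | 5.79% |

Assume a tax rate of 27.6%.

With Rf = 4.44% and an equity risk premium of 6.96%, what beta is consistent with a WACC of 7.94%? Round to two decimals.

0.59

Total capital V = 16.17 + 2.6 = 18.77.
Equity weight = 16.17/18.77 = 0.8615.
Mortgage bonds weight = 2.6/18.77 = 0.1385.
Debt contribution = 0.1385 × 5.79% × (1 − 27.6%) = 0.5807%.
Required equity contribution = 7.94% − 0.5807% = 7.3593%  ⇒  Re = 8.5427%.
CAPM: 8.5427% = 4.44% + β × 6.96%  ⇒  β = 0.5895.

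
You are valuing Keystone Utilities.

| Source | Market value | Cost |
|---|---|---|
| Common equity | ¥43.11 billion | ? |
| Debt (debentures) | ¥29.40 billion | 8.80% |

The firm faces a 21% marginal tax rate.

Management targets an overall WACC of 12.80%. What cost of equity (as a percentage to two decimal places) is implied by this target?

16.79%

Total capital V = 43.11 + 29.4 = 72.51.
Equity weight = 43.11/72.51 = 0.5945.
Debentures weight = 29.4/72.51 = 0.4055.
Debt contribution = 0.4055 × 8.8% × (1 − 21%) = 2.8188%.
Required equity contribution = 12.8% − 2.8188% = 9.9812%.
Re = 9.9812% / 0.5945 = 16.7882%.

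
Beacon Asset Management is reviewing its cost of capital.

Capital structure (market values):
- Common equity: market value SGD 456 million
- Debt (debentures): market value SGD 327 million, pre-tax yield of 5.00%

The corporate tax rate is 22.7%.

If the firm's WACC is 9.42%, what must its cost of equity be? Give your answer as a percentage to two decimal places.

13.40%

Total capital V = 456 + 327 = 783.
Equity weight = 456/783 = 0.5824.
Debentures weight = 327/783 = 0.4176.
Debt contribution = 0.4176 × 5% × (1 − 22.7%) = 1.6141%.
Required equity contribution = 9.42% − 1.6141% = 7.8059%.
Re = 7.8059% / 0.5824 = 13.4035%.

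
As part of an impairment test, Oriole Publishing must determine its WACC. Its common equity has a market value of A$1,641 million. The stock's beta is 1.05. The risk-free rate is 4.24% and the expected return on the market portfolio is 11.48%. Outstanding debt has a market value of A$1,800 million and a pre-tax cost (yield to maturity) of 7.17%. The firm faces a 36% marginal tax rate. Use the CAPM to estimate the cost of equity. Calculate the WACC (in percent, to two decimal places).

8.05%

Market risk premium = 11.48% − 4.24% = 7.24%.
Cost of equity via CAPM: Re = 4.24% + 1.05 × 7.24% = 11.8420%.
Total capital V = 1641 + 1800 = 3441.
Equity: weight = 1641/3441 = 0.4769; cost = 11.842%.
Debt: weight = 1800/3441 = 0.5231; after-tax cost = 7.17% × (1 − 36%) = 4.5888%.
WACC = 0.4769 × 11.8420% + 0.5231 × 4.5888% = 8.0478%.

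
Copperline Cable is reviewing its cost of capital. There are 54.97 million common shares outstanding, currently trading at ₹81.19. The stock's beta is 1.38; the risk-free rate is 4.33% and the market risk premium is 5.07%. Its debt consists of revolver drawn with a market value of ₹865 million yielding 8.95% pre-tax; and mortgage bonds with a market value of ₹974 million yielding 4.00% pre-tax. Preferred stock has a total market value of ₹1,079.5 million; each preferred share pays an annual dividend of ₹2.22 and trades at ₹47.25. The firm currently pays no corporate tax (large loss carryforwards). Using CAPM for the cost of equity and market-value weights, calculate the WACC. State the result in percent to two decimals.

Cost of equity via CAPM: Re = 4.33% + 1.38 × 5.07% = 11.3266%.
Cost of preferred: Rp = 2.22 / 47.25 = 4.6984%.
Market value of equity E = 81.19 × 54.97m = 4463.0143m.
Total capital V = 4463.0143 + 1079.5 + 865 + 974 = 7381.5143.
Equity: weight = 4463.0143/7381.5143 = 0.6046; cost = 11.3266%.
Preferred: weight = 1079.5/7381.5143 = 0.1462; cost = 4.6984%.
Revolver drawn: weight = 865/7381.5143 = 0.1172; after-tax cost = 8.95% × (1 − 0%) = 8.9500%.
Mortgage bonds: weight = 974/7381.5143 = 0.1320; after-tax cost = 4% × (1 − 0%) = 4.0000%.
WACC = 0.6046 × 11.3266% + 0.1462 × 4.6984% + 0.1172 × 8.9500% + 0.1320 × 4.0000% = 9.1120%.

9.11%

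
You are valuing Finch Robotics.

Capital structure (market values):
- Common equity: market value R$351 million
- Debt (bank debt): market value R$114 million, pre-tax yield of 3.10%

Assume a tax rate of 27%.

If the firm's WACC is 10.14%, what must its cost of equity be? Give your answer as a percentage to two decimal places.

12.70%

Total capital V = 351 + 114 = 465.
Equity weight = 351/465 = 0.7548.
Bank debt weight = 114/465 = 0.2452.
Debt contribution = 0.2452 × 3.1% × (1 − 27%) = 0.5548%.
Required equity contribution = 10.14% − 0.5548% = 9.5852%.
Re = 9.5852% / 0.7548 = 12.6983%.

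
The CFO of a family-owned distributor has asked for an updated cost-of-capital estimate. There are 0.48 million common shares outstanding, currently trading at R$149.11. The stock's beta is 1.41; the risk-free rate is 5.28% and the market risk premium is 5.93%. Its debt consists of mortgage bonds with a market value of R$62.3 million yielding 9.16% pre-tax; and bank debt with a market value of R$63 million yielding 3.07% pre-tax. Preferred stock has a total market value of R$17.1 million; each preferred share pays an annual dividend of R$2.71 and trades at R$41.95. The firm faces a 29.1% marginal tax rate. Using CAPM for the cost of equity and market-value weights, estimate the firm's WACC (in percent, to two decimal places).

Cost of equity via CAPM: Re = 5.28% + 1.41 × 5.93% = 13.6413%.
Cost of preferred: Rp = 2.71 / 41.95 = 6.4601%.
Market value of equity E = 149.11 × 0.48m = 71.5728m.
Total capital V = 71.5728 + 17.1 + 62.3 + 63 = 213.9728.
Equity: weight = 71.5728/213.9728 = 0.3345; cost = 13.6413%.
Preferred: weight = 17.1/213.9728 = 0.0799; cost = 6.4601%.
Mortgage bonds: weight = 62.3/213.9728 = 0.2912; after-tax cost = 9.16% × (1 − 29.1%) = 6.4944%.
Bank debt: weight = 63/213.9728 = 0.2944; after-tax cost = 3.07% × (1 − 29.1%) = 2.1766%.
WACC = 0.3345 × 13.6413% + 0.0799 × 6.4601% + 0.2912 × 6.4944% + 0.2944 × 2.1766% = 7.6110%.

7.61%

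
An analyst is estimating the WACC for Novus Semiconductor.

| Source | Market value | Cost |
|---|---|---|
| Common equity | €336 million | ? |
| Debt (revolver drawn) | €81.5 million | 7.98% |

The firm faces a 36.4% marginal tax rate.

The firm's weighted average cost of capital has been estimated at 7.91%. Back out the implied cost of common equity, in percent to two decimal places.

Total capital V = 336 + 81.5 = 417.5.
Equity weight = 336/417.5 = 0.8048.
Revolver drawn weight = 81.5/417.5 = 0.1952.
Debt contribution = 0.1952 × 7.98% × (1 − 36.4%) = 0.9907%.
Required equity contribution = 7.91% − 0.9907% = 6.9193%.
Re = 6.9193% / 0.8048 = 8.5976%.

8.60%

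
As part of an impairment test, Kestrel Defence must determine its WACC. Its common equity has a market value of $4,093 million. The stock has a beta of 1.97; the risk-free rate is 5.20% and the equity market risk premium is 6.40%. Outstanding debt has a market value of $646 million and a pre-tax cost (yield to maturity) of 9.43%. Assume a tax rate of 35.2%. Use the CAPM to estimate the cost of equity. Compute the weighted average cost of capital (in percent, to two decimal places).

Cost of equity via CAPM: Re = 5.2% + 1.97 × 6.4% = 17.8080%.
Total capital V = 4093 + 646 = 4739.
Equity: weight = 4093/4739 = 0.8637; cost = 17.808%.
Debt: weight = 646/4739 = 0.1363; after-tax cost = 9.43% × (1 − 35.2%) = 6.1106%.
WACC = 0.8637 × 17.8080% + 0.1363 × 6.1106% = 16.2135%.

16.21%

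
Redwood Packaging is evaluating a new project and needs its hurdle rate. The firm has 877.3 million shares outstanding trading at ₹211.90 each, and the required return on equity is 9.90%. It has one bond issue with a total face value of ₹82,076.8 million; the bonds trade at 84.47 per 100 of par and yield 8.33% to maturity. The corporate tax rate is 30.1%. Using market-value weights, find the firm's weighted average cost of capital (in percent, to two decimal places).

Market value of equity E = 211.9 × 877.3m = 185899.87m. Market value of debt D = 82076.8m × 84.47/100 = 69330.27296m.
Total capital V = 185899.87 + 69330.27296 = 255230.14296.
Equity: weight = 185899.87/255230.14296 = 0.7284; cost = 9.9%.
Bonds outstanding: weight = 69330.27296/255230.14296 = 0.2716; after-tax cost = 8.33% × (1 − 30.1%) = 5.8227%.
WACC = 0.7284 × 9.9000% + 0.2716 × 5.8227% = 8.7924%.

8.79%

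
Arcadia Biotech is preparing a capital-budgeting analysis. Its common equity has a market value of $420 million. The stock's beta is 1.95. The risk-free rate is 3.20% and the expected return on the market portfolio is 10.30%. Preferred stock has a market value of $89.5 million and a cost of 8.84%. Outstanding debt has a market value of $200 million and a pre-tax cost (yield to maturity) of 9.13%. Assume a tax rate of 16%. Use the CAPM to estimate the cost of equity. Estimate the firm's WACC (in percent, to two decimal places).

13.37%

Market risk premium = 10.3% − 3.2% = 7.1%.
Cost of equity via CAPM: Re = 3.2% + 1.95 × 7.1% = 17.0450%.
Total capital V = 420 + 89.5 + 200 = 709.5.
Equity: weight = 420/709.5 = 0.5920; cost = 17.045%.
Preferred: weight = 89.5/709.5 = 0.1261; cost = 8.84%.
Debt: weight = 200/709.5 = 0.2819; after-tax cost = 9.13% × (1 − 16%) = 7.6692%.
WACC = 0.5920 × 17.0450% + 0.1261 × 8.8400% + 0.2819 × 7.6692% = 13.3670%.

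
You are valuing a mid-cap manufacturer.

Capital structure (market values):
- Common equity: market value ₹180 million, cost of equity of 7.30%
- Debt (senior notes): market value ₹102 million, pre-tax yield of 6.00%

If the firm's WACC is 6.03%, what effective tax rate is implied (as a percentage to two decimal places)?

Total capital V = 180 + 102 = 282.
Equity weight = 180/282 = 0.6383.
Senior notes weight = 102/282 = 0.3617.
Equity contribution = 0.6383 × 7.3% = 4.6596%.
Debt contribution must be 6.03% − 4.6596% = 1.3704%.
0.3617 × 6% × (1 − T) = 1.3704%  ⇒  (1 − T) = 0.6315.
T = 36.8529%.

36.85%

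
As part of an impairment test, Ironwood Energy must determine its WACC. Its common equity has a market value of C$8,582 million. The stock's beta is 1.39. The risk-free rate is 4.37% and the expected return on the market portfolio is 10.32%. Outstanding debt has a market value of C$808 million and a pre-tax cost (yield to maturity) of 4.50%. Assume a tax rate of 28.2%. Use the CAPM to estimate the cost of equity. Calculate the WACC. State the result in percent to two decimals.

Market risk premium = 10.32% − 4.37% = 5.95%.
Cost of equity via CAPM: Re = 4.37% + 1.39 × 5.95% = 12.6405%.
Total capital V = 8582 + 808 = 9390.
Equity: weight = 8582/9390 = 0.9140; cost = 12.6405%.
Debt: weight = 808/9390 = 0.0860; after-tax cost = 4.5% × (1 − 28.2%) = 3.2310%.
WACC = 0.9140 × 12.6405% + 0.0860 × 3.2310% = 11.8308%.

11.83%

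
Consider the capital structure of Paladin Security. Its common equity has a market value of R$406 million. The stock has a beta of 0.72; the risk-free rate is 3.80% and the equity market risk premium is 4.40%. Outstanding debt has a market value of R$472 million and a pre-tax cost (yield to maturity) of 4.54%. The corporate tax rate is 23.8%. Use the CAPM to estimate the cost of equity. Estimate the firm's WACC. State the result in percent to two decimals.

Cost of equity via CAPM: Re = 3.8% + 0.72 × 4.4% = 6.9680%.
Total capital V = 406 + 472 = 878.
Equity: weight = 406/878 = 0.4624; cost = 6.968%.
Debt: weight = 472/878 = 0.5376; after-tax cost = 4.54% × (1 − 23.8%) = 3.4595%.
WACC = 0.4624 × 6.9680% + 0.5376 × 3.4595% = 5.0819%.

5.08%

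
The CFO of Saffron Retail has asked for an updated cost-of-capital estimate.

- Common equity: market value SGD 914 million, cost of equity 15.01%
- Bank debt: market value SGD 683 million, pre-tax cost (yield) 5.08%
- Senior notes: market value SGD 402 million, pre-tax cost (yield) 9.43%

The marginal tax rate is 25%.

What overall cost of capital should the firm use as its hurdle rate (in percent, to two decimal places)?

9.59%

Total capital V = 914 + 683 + 402 = 1999.
Equity: weight = 914/1999 = 0.4572; cost = 15.01%.
Bank debt: weight = 683/1999 = 0.3417; after-tax cost = 5.08% × (1 − 25%) = 3.8100%.
Senior notes: weight = 402/1999 = 0.2011; after-tax cost = 9.43% × (1 − 25%) = 7.0725%.
WACC = 0.4572 × 15.0100% + 0.3417 × 3.8100% + 0.2011 × 7.0725% = 9.5871%.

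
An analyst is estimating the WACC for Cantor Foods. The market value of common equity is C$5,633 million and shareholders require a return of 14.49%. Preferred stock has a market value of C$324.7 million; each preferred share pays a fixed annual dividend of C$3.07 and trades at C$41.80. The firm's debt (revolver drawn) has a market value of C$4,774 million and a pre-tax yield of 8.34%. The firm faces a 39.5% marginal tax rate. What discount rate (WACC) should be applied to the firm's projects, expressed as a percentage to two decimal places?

10.07%

Cost of preferred: Rp = 3.07 / 41.8 = 7.3445%.
Total capital V = 5633 + 324.7 + 4774 = 10731.7.
Equity: weight = 5633/10731.7 = 0.5249; cost = 14.49%.
Preferred: weight = 324.7/10731.7 = 0.0303; cost = 7.3445%.
Revolver drawn: weight = 4774/10731.7 = 0.4449; after-tax cost = 8.34% × (1 − 39.5%) = 5.0457%.
WACC = 0.5249 × 14.4900% + 0.0303 × 7.3445% + 0.4449 × 5.0457% = 10.0725%.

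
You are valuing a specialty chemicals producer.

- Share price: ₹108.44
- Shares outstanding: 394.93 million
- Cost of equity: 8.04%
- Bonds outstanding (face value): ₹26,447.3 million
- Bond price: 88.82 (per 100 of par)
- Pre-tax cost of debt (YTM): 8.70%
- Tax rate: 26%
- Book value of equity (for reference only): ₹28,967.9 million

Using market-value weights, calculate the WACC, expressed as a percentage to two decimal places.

Market value of equity E = 108.44 × 394.93m = 42826.2092m. Market value of debt D = 26447.3m × 88.82/100 = 23490.49186m.
Total capital V = 42826.2092 + 23490.49186 = 66316.70106.
Equity: weight = 42826.2092/66316.70106 = 0.6458; cost = 8.04%.
Bonds outstanding: weight = 23490.49186/66316.70106 = 0.3542; after-tax cost = 8.7% × (1 − 26%) = 6.4380%.
WACC = 0.6458 × 8.0400% + 0.3542 × 6.4380% = 7.4725%.

7.47%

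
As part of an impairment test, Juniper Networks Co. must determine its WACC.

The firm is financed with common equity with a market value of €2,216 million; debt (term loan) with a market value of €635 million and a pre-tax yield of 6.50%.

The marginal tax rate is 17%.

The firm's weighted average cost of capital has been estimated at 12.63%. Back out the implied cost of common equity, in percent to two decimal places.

14.70%

Total capital V = 2216 + 635 = 2851.
Equity weight = 2216/2851 = 0.7773.
Term loan weight = 635/2851 = 0.2227.
Debt contribution = 0.2227 × 6.5% × (1 − 17%) = 1.2016%.
Required equity contribution = 12.63% − 1.2016% = 11.4284%.
Re = 11.4284% / 0.7773 = 14.7032%.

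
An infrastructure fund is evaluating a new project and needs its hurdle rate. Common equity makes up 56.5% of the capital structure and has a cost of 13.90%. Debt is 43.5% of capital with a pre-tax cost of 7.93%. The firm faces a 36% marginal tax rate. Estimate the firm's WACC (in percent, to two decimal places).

10.06%

After-tax cost of debt = 7.93% × (1 − 36%) = 5.0752%.
WACC = 0.565 × 13.9000% + 0.435 × 5.0752% = 10.0612%.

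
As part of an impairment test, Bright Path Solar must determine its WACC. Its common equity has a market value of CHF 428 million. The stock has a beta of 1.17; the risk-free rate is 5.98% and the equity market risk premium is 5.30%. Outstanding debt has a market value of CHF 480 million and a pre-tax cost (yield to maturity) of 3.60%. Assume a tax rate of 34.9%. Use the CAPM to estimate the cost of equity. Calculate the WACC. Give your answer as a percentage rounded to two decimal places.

Cost of equity via CAPM: Re = 5.98% + 1.17 × 5.3% = 12.1810%.
Total capital V = 428 + 480 = 908.
Equity: weight = 428/908 = 0.4714; cost = 12.181%.
Debt: weight = 480/908 = 0.5286; after-tax cost = 3.6% × (1 − 34.9%) = 2.3436%.
WACC = 0.4714 × 12.1810% + 0.5286 × 2.3436% = 6.9806%.

6.98%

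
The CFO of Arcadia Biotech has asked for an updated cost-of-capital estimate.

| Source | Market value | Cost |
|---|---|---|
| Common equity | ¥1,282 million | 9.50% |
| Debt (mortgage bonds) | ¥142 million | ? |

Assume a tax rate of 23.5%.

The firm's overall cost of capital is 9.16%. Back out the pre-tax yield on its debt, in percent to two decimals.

Total capital V = 1282 + 142 = 1424.
Equity weight = 1282/1424 = 0.9003.
Mortgage bonds weight = 142/1424 = 0.0997.
Equity contribution = 0.9003 × 9.5% = 8.5527%.
Remaining for debt = 9.16% − 8.5527% = 0.6073%.
Rd × (1 − 23.5%) × 0.0997 = 0.6073%  ⇒  Rd = 7.9613%.

7.96%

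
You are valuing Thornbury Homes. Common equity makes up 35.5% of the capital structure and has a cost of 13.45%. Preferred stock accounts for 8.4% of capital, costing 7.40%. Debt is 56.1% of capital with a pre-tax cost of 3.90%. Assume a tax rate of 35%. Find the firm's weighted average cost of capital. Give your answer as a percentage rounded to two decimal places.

6.82%

After-tax cost of debt = 3.9% × (1 − 35%) = 2.5350%.
WACC = 0.355 × 13.4500% + 0.084 × 7.4000% + 0.561 × 2.5350% = 6.8185%.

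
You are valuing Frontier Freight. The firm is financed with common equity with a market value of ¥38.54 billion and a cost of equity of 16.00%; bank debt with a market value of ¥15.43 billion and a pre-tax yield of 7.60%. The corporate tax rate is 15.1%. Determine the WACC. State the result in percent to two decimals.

13.27%

Total capital V = 38.54 + 15.43 = 53.97.
Equity: weight = 38.54/53.97 = 0.7141; cost = 16%.
Bank debt: weight = 15.43/53.97 = 0.2859; after-tax cost = 7.6% × (1 − 15.1%) = 6.4524%.
WACC = 0.7141 × 16.0000% + 0.2859 × 6.4524% = 13.2703%.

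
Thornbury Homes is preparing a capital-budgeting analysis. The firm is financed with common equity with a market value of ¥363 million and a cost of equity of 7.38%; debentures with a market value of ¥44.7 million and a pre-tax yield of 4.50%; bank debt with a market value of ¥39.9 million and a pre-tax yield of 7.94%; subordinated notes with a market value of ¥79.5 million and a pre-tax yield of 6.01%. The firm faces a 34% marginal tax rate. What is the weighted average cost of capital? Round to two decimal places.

6.33%

Total capital V = 363 + 44.7 + 39.9 + 79.5 = 527.1.
Equity: weight = 363/527.1 = 0.6887; cost = 7.38%.
Debentures: weight = 44.7/527.1 = 0.0848; after-tax cost = 4.5% × (1 − 34%) = 2.9700%.
Bank debt: weight = 39.9/527.1 = 0.0757; after-tax cost = 7.94% × (1 − 34%) = 5.2404%.
Subordinated notes: weight = 79.5/527.1 = 0.1508; after-tax cost = 6.01% × (1 − 34%) = 3.9666%.
WACC = 0.6887 × 7.3800% + 0.0848 × 2.9700% + 0.0757 × 5.2404% + 0.1508 × 3.9666% = 6.3292%.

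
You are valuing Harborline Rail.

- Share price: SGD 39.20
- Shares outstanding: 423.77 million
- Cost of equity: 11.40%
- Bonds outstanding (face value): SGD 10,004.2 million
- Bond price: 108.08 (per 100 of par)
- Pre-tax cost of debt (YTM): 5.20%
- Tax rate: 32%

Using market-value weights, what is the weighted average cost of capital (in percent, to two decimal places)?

8.30%

Market value of equity E = 39.2 × 423.77m = 16611.784m. Market value of debt D = 10004.2m × 108.08/100 = 10812.53936m.
Total capital V = 16611.784 + 10812.53936 = 27424.32336.
Equity: weight = 16611.784/27424.32336 = 0.6057; cost = 11.4%.
Bonds outstanding: weight = 10812.53936/27424.32336 = 0.3943; after-tax cost = 5.2% × (1 − 32%) = 3.5360%.
WACC = 0.6057 × 11.4000% + 0.3943 × 3.5360% = 8.2995%.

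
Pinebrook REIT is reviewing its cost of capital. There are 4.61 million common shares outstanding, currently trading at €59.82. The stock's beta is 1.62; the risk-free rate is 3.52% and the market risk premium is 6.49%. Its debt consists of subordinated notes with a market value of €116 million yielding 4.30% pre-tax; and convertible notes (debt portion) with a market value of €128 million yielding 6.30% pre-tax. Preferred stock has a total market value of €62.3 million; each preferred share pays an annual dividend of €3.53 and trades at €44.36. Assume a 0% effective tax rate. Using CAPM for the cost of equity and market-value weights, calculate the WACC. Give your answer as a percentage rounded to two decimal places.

9.74%

Cost of equity via CAPM: Re = 3.52% + 1.62 × 6.49% = 14.0338%.
Cost of preferred: Rp = 3.53 / 44.36 = 7.9576%.
Market value of equity E = 59.82 × 4.61m = 275.7702m.
Total capital V = 275.7702 + 62.3 + 116 + 128 = 582.0702.
Equity: weight = 275.7702/582.0702 = 0.4738; cost = 14.0338%.
Preferred: weight = 62.3/582.0702 = 0.1070; cost = 7.9576%.
Subordinated notes: weight = 116/582.0702 = 0.1993; after-tax cost = 4.3% × (1 − 0%) = 4.3000%.
Convertible notes (debt portion): weight = 128/582.0702 = 0.2199; after-tax cost = 6.3% × (1 − 0%) = 6.3000%.
WACC = 0.4738 × 14.0338% + 0.1070 × 7.9576% + 0.1993 × 4.3000% + 0.2199 × 6.3000% = 9.7429%.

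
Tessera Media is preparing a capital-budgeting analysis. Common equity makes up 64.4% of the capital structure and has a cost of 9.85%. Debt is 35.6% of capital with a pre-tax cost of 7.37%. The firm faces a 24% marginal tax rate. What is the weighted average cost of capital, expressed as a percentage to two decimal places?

After-tax cost of debt = 7.37% × (1 − 24%) = 5.6012%.
WACC = 0.644 × 9.8500% + 0.356 × 5.6012% = 8.3374%.

8.34%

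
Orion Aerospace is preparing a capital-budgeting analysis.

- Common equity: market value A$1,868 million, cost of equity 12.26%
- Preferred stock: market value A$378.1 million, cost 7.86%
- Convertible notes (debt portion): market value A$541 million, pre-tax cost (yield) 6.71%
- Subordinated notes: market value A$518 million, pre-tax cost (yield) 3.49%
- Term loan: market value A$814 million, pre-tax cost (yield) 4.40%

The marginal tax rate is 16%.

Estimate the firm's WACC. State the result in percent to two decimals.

8.12%

Total capital V = 1868 + 378.1 + 541 + 518 + 814 = 4119.1.
Equity: weight = 1868/4119.1 = 0.4535; cost = 12.26%.
Preferred: weight = 378.1/4119.1 = 0.0918; cost = 7.86%.
Convertible notes (debt portion): weight = 541/4119.1 = 0.1313; after-tax cost = 6.71% × (1 − 16%) = 5.6364%.
Subordinated notes: weight = 518/4119.1 = 0.1258; after-tax cost = 3.49% × (1 − 16%) = 2.9316%.
Term loan: weight = 814/4119.1 = 0.1976; after-tax cost = 4.4% × (1 − 16%) = 3.6960%.
WACC = 0.4535 × 12.2600% + 0.0918 × 7.8600% + 0.1313 × 5.6364% + 0.1258 × 2.9316% + 0.1976 × 3.6960% = 8.1207%.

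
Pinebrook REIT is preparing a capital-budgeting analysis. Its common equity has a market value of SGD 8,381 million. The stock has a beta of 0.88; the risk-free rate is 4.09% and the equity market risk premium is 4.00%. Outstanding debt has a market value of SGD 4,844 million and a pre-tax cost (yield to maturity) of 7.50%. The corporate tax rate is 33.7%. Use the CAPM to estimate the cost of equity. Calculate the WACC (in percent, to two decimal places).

Cost of equity via CAPM: Re = 4.09% + 0.88 × 4.0% = 7.6100%.
Total capital V = 8381 + 4844 = 13225.
Equity: weight = 8381/13225 = 0.6337; cost = 7.61%.
Debt: weight = 4844/13225 = 0.3663; after-tax cost = 7.5% × (1 − 33.7%) = 4.9725%.
WACC = 0.6337 × 7.6100% + 0.3663 × 4.9725% = 6.6439%.

6.64%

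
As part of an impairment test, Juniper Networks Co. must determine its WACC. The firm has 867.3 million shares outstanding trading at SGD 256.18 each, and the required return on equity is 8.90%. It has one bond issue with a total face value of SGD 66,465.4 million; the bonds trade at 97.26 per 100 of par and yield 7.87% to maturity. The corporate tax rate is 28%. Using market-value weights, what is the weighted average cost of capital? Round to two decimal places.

Market value of equity E = 256.18 × 867.3m = 222184.914m. Market value of debt D = 66465.4m × 97.26/100 = 64644.24804m.
Total capital V = 222184.914 + 64644.24804 = 286829.16204.
Equity: weight = 222184.914/286829.16204 = 0.7746; cost = 8.9%.
Bonds outstanding: weight = 64644.24804/286829.16204 = 0.2254; after-tax cost = 7.87% × (1 − 28%) = 5.6664%.
WACC = 0.7746 × 8.9000% + 0.2254 × 5.6664% = 8.1712%.

8.17%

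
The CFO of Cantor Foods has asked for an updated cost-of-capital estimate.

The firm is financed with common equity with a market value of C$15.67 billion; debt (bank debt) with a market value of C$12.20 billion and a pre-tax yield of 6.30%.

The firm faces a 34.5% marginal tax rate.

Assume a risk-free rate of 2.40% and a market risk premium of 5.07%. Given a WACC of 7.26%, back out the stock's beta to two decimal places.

1.44

Total capital V = 15.67 + 12.2 = 27.87.
Equity weight = 15.67/27.87 = 0.5623.
Bank debt weight = 12.2/27.87 = 0.4377.
Debt contribution = 0.4377 × 6.3% × (1 − 34.5%) = 1.8064%.
Required equity contribution = 7.26% − 1.8064% = 5.4536%  ⇒  Re = 9.6996%.
CAPM: 9.6996% = 2.4% + β × 5.07%  ⇒  β = 1.4398.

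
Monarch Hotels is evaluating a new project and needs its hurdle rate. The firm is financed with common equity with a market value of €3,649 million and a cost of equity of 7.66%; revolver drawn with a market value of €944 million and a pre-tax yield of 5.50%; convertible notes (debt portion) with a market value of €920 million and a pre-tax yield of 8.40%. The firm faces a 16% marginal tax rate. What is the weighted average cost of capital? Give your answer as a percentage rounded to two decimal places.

Total capital V = 3649 + 944 + 920 = 5513.
Equity: weight = 3649/5513 = 0.6619; cost = 7.66%.
Revolver drawn: weight = 944/5513 = 0.1712; after-tax cost = 5.5% × (1 − 16%) = 4.6200%.
Convertible notes (debt portion): weight = 920/5513 = 0.1669; after-tax cost = 8.4% × (1 − 16%) = 7.0560%.
WACC = 0.6619 × 7.6600% + 0.1712 × 4.6200% + 0.1669 × 7.0560% = 7.0387%.

7.04%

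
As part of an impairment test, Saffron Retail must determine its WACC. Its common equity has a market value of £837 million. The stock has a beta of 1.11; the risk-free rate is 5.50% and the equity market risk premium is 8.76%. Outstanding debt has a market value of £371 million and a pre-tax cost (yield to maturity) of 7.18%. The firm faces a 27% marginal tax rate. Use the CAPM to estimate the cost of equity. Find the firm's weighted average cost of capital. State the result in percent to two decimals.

12.16%

Cost of equity via CAPM: Re = 5.5% + 1.11 × 8.76% = 15.2236%.
Total capital V = 837 + 371 = 1208.
Equity: weight = 837/1208 = 0.6929; cost = 15.2236%.
Debt: weight = 371/1208 = 0.3071; after-tax cost = 7.18% × (1 − 27%) = 5.2414%.
WACC = 0.6929 × 15.2236% + 0.3071 × 5.2414% = 12.1579%.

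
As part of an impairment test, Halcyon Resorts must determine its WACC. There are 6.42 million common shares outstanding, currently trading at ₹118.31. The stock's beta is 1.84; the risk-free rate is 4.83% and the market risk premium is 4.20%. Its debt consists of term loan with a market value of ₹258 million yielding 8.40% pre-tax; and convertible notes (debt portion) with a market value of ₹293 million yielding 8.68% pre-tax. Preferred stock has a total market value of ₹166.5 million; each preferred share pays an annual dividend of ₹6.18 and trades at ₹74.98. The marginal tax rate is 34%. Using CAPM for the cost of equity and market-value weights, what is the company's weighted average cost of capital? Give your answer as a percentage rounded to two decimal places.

Cost of equity via CAPM: Re = 4.83% + 1.84 × 4.2% = 12.5580%.
Cost of preferred: Rp = 6.18 / 74.98 = 8.2422%.
Market value of equity E = 118.31 × 6.42m = 759.5502m.
Total capital V = 759.5502 + 166.5 + 258 + 293 = 1477.0502.
Equity: weight = 759.5502/1477.0502 = 0.5142; cost = 12.558%.
Preferred: weight = 166.5/1477.0502 = 0.1127; cost = 8.2422%.
Term loan: weight = 258/1477.0502 = 0.1747; after-tax cost = 8.4% × (1 − 34%) = 5.5440%.
Convertible notes (debt portion): weight = 293/1477.0502 = 0.1984; after-tax cost = 8.68% × (1 − 34%) = 5.7288%.
WACC = 0.5142 × 12.5580% + 0.1127 × 8.2422% + 0.1747 × 5.5440% + 0.1984 × 5.7288% = 9.4917%.

9.49%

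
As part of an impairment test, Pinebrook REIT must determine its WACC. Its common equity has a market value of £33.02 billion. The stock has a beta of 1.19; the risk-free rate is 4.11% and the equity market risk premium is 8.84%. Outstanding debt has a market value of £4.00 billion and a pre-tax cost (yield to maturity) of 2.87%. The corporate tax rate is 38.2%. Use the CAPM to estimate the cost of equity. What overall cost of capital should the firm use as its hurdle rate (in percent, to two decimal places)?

Cost of equity via CAPM: Re = 4.11% + 1.19 × 8.84% = 14.6296%.
Total capital V = 33.02 + 4 = 37.02.
Equity: weight = 33.02/37.02 = 0.8920; cost = 14.6296%.
Debt: weight = 4/37.02 = 0.1080; after-tax cost = 2.87% × (1 − 38.2%) = 1.7737%.
WACC = 0.8920 × 14.6296% + 0.1080 × 1.7737% = 13.2405%.

13.24%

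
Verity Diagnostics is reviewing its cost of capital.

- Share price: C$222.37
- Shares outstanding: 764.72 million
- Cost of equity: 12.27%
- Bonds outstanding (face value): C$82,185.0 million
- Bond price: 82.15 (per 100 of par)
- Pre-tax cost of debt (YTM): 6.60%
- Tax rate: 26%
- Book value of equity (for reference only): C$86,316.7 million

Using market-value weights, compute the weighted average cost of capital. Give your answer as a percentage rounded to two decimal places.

10.17%

Market value of equity E = 222.37 × 764.72m = 170050.7864m. Market value of debt D = 82185m × 82.15/100 = 67514.9775m.
Total capital V = 170050.7864 + 67514.9775 = 237565.7639.
Equity: weight = 170050.7864/237565.7639 = 0.7158; cost = 12.27%.
Bonds outstanding: weight = 67514.9775/237565.7639 = 0.2842; after-tax cost = 6.6% × (1 − 26%) = 4.8840%.
WACC = 0.7158 × 12.2700% + 0.2842 × 4.8840% = 10.1709%.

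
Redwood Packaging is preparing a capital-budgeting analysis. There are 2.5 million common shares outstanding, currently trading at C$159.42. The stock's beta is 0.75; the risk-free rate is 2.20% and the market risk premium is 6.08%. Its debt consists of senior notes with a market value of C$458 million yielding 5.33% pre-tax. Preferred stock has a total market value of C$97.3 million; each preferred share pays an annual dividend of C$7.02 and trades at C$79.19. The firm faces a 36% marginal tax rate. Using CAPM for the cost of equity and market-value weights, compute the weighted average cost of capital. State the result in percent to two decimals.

5.37%

Cost of equity via CAPM: Re = 2.2% + 0.75 × 6.08% = 6.7600%.
Cost of preferred: Rp = 7.02 / 79.19 = 8.8648%.
Market value of equity E = 159.42 × 2.5m = 398.55m.
Total capital V = 398.55 + 97.3 + 458 = 953.85.
Equity: weight = 398.55/953.85 = 0.4178; cost = 6.76%.
Preferred: weight = 97.3/953.85 = 0.1020; cost = 8.8648%.
Senior notes: weight = 458/953.85 = 0.4802; after-tax cost = 5.33% × (1 − 36%) = 3.4112%.
WACC = 0.4178 × 6.7600% + 0.1020 × 8.8648% + 0.4802 × 3.4112% = 5.3667%.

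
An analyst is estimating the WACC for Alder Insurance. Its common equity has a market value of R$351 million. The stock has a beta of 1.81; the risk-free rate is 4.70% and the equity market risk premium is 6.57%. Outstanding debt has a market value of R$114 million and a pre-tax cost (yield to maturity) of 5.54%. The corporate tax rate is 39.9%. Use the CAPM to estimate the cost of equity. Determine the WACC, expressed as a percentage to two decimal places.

13.34%

Cost of equity via CAPM: Re = 4.7% + 1.81 × 6.57% = 16.5917%.
Total capital V = 351 + 114 = 465.
Equity: weight = 351/465 = 0.7548; cost = 16.5917%.
Debt: weight = 114/465 = 0.2452; after-tax cost = 5.54% × (1 − 39.9%) = 3.3295%.
WACC = 0.7548 × 16.5917% + 0.2452 × 3.3295% = 13.3403%.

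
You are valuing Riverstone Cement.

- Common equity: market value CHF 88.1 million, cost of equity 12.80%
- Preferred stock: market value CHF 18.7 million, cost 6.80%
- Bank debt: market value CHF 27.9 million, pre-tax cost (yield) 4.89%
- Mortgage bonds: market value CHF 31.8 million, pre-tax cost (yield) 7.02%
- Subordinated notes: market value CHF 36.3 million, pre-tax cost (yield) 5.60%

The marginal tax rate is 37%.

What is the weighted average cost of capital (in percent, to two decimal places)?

Total capital V = 88.1 + 18.7 + 27.9 + 31.8 + 36.3 = 202.8.
Equity: weight = 88.1/202.8 = 0.4344; cost = 12.8%.
Preferred: weight = 18.7/202.8 = 0.0922; cost = 6.8%.
Bank debt: weight = 27.9/202.8 = 0.1376; after-tax cost = 4.89% × (1 − 37%) = 3.0807%.
Mortgage bonds: weight = 31.8/202.8 = 0.1568; after-tax cost = 7.02% × (1 − 37%) = 4.4226%.
Subordinated notes: weight = 36.3/202.8 = 0.1790; after-tax cost = 5.6% × (1 − 37%) = 3.5280%.
WACC = 0.4344 × 12.8000% + 0.0922 × 6.8000% + 0.1376 × 3.0807% + 0.1568 × 4.4226% + 0.1790 × 3.5280% = 7.9364%.

7.94%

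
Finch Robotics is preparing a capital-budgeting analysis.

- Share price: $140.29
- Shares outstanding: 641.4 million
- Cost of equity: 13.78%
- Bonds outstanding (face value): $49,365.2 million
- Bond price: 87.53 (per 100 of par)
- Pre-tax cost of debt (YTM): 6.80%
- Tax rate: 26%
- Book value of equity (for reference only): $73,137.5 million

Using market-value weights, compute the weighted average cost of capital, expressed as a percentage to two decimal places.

Market value of equity E = 140.29 × 641.4m = 89982.006m. Market value of debt D = 49365.2m × 87.53/100 = 43209.35956m.
Total capital V = 89982.006 + 43209.35956 = 133191.36556.
Equity: weight = 89982.006/133191.36556 = 0.6756; cost = 13.78%.
Bonds outstanding: weight = 43209.35956/133191.36556 = 0.3244; after-tax cost = 6.8% × (1 − 26%) = 5.0320%.
WACC = 0.6756 × 13.7800% + 0.3244 × 5.0320% = 10.9420%.

10.94%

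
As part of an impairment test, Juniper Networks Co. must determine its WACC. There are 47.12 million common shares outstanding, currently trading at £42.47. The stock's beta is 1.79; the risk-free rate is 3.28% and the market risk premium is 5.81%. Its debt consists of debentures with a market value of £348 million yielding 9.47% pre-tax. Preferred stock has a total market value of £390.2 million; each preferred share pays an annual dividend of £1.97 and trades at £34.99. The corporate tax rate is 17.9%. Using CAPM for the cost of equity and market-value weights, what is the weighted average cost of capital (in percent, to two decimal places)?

11.78%

Cost of equity via CAPM: Re = 3.28% + 1.79 × 5.81% = 13.6799%.
Cost of preferred: Rp = 1.97 / 34.99 = 5.6302%.
Market value of equity E = 42.47 × 47.12m = 2001.1864m.
Total capital V = 2001.1864 + 390.2 + 348 = 2739.3864.
Equity: weight = 2001.1864/2739.3864 = 0.7305; cost = 13.6799%.
Preferred: weight = 390.2/2739.3864 = 0.1424; cost = 5.6302%.
Debentures: weight = 348/2739.3864 = 0.1270; after-tax cost = 9.47% × (1 − 17.9%) = 7.7749%.
WACC = 0.7305 × 13.6799% + 0.1424 × 5.6302% + 0.1270 × 7.7749% = 11.7831%.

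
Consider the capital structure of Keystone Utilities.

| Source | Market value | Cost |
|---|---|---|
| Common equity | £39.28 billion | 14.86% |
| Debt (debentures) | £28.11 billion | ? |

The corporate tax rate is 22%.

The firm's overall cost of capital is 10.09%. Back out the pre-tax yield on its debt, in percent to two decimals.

4.39%

Total capital V = 39.28 + 28.11 = 67.39.
Equity weight = 39.28/67.39 = 0.5829.
Debentures weight = 28.11/67.39 = 0.4171.
Equity contribution = 0.5829 × 14.86% = 8.6615%.
Remaining for debt = 10.09% − 8.6615% = 1.4285%.
Rd × (1 − 22%) × 0.4171 = 1.4285%  ⇒  Rd = 4.3905%.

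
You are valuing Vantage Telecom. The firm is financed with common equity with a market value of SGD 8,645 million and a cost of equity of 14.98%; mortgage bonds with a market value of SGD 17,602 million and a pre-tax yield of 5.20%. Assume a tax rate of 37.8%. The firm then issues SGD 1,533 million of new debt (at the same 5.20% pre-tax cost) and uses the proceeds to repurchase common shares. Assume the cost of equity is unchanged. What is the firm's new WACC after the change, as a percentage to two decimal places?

6.42%

After the change:
Total capital V = 7112 + 19135 = 26247.
Equity: weight = 7112/26247 = 0.2710; cost = 14.98%.
Mortgage bonds: weight = 19135/26247 = 0.7290; after-tax cost = 5.2% × (1 − 37.8%) = 3.2344%.
WACC = 0.2710 × 14.9800% + 0.7290 × 3.2344% = 6.4170%.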